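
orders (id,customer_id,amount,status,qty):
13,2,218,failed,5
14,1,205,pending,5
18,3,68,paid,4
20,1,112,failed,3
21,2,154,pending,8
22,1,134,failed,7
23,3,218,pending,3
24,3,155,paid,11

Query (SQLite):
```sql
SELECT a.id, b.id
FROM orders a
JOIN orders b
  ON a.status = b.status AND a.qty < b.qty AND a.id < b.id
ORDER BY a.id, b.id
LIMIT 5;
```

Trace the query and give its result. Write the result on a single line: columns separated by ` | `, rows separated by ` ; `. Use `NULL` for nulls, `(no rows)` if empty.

13 | 22 ; 14 | 21 ; 18 | 24 ; 20 | 22

Pairs (a,b) with same status, a.qty < b.qty, a.id < b.id.
status groups: failed:{13,20,22} paid:{18,24} pending:{14,21,23}
Ordered by (a.id, b.id); first 5.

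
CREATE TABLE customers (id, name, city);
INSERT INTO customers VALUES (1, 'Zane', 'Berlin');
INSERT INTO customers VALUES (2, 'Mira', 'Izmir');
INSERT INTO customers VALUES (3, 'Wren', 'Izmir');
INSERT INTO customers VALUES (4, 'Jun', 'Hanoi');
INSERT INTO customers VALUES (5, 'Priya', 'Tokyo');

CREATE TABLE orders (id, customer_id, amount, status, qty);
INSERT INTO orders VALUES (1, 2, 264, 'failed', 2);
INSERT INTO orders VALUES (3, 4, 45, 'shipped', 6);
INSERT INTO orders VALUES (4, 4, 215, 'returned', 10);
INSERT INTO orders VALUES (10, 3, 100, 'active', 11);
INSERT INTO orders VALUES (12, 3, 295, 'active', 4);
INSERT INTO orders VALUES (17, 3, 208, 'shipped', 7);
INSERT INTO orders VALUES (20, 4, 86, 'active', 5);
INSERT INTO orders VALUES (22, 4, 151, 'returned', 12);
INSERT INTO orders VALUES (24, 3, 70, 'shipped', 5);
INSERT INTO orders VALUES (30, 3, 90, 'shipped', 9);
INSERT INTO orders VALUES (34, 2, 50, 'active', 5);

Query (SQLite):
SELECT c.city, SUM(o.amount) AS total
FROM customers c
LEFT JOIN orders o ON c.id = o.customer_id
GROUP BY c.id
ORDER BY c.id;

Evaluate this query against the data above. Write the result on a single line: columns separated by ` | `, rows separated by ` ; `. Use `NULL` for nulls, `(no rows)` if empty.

LEFT JOIN keeps every customers row; unmatched ones get NULL for orders columns.
Group by customers.id and compute SUM(o.amount). SUM over an all-NULL group is NULL.
  1: ids {—} → SUM(o.amount)=NULL
  2: ids {1, 34} → SUM(o.amount)=314
  3: ids {10, 12, 17, 24, 30} → SUM(o.amount)=763
  4: ids {3, 4, 20, 22} → SUM(o.amount)=497
  5: ids {—} → SUM(o.amount)=NULL

Berlin | NULL ; Izmir | 314 ; Izmir | 763 ; Hanoi | 497 ; Tokyo | NULL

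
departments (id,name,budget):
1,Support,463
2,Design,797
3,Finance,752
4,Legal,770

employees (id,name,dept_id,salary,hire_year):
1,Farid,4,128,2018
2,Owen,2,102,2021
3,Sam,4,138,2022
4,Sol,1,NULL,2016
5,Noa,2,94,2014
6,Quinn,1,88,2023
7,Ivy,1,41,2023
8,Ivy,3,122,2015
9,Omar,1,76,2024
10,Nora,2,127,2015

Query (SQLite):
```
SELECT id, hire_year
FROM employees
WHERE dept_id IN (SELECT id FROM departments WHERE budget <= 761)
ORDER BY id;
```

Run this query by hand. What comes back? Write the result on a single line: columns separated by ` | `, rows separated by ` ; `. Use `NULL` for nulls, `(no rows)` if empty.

4 | 2016 ; 6 | 2023 ; 7 | 2023 ; 8 | 2015 ; 9 | 2024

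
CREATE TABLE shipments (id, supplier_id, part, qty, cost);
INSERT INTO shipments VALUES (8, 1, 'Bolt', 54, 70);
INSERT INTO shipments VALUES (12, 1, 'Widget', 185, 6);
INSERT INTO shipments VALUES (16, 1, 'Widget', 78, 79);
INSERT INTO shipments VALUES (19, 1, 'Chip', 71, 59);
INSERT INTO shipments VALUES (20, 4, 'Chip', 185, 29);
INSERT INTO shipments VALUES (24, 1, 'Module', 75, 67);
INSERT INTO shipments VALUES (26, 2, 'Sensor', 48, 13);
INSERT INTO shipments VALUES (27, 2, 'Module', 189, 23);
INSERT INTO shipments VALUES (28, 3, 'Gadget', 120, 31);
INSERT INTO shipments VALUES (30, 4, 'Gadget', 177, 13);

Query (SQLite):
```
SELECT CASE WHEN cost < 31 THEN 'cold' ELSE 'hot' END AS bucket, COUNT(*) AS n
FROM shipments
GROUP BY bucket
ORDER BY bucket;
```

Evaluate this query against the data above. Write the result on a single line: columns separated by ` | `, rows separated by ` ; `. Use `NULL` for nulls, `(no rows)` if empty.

cold | 5 ; hot | 5

Bucket rows by cost < 31 → 'cold' else 'hot'; count each bucket.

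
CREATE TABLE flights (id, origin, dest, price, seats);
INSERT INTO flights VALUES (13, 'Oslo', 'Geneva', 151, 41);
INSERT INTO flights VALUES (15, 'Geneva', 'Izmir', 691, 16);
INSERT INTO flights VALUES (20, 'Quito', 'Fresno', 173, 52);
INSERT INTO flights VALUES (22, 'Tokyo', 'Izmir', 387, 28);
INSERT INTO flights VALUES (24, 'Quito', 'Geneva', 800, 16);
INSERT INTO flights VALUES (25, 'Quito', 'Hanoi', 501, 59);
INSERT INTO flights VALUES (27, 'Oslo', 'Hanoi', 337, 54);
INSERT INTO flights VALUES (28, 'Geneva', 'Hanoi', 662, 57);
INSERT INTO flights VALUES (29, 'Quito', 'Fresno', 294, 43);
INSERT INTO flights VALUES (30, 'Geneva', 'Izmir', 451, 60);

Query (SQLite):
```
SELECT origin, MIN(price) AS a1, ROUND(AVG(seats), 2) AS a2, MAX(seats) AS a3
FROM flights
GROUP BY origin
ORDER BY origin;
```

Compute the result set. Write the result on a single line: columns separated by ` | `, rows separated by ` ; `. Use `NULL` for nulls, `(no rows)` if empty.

Group flights by origin.
Per group compute: MIN(price), ROUND(AVG(seats), 2), MAX(seats).
  Geneva: ids {15, 28, 30} → MIN(price)=451, ROUND(AVG(seats), 2)=44.33, MAX(seats)=60
  Oslo: ids {13, 27} → MIN(price)=151, ROUND(AVG(seats), 2)=47.5, MAX(seats)=54
  Quito: ids {20, 24, 25, 29} → MIN(price)=173, ROUND(AVG(seats), 2)=42.5, MAX(seats)=59
  Tokyo: ids {22} → MIN(price)=387, ROUND(AVG(seats), 2)=28, MAX(seats)=28

Geneva | 451 | 44.33 | 60 ; Oslo | 151 | 47.5 | 54 ; Quito | 173 | 42.5 | 59 ; Tokyo | 387 | 28 | 28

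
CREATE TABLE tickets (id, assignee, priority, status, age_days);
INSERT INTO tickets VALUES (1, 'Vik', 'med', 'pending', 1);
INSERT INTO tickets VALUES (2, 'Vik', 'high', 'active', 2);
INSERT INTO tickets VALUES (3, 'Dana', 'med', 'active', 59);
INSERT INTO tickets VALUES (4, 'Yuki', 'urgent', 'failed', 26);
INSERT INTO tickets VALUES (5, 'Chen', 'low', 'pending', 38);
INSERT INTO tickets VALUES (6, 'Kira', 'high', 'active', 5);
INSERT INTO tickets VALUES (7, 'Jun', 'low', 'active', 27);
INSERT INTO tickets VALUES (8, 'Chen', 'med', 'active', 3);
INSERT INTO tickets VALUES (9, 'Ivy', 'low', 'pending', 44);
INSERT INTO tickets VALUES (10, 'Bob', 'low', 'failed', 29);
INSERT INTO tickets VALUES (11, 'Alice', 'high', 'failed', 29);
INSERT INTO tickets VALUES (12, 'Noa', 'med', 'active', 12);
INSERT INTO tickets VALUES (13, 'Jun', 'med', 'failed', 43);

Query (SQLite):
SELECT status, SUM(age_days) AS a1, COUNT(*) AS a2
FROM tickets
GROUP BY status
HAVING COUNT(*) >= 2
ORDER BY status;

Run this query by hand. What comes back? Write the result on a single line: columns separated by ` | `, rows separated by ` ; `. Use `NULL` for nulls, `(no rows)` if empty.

Group tickets by status.
Per group compute: SUM(age_days), COUNT(*).
HAVING: drop groups with fewer than 2 rows.
  active: ids {2, 3, 6, 7, 8, 12} → SUM(age_days)=108, COUNT(*)=6
  failed: ids {4, 10, 11, 13} → SUM(age_days)=127, COUNT(*)=4
  pending: ids {1, 5, 9} → SUM(age_days)=83, COUNT(*)=3

active | 108 | 6 ; failed | 127 | 4 ; pending | 83 | 3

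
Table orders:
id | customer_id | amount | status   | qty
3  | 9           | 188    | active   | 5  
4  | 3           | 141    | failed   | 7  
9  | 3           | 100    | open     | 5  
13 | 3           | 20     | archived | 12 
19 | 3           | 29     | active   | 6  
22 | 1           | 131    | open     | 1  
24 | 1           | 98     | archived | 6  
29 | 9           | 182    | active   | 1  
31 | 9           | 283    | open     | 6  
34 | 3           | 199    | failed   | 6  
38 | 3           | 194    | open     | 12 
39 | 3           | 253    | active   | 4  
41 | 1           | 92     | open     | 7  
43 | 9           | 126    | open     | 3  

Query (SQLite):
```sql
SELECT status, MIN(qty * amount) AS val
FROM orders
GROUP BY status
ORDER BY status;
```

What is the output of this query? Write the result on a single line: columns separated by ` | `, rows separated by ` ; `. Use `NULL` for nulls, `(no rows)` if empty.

For each row compute qty * amount.
Group by status; take MIN of the expression per group.
  active: ids {3, 19, 29, 39} → MIN(qty * amount)=174
  archived: ids {13, 24} → MIN(qty * amount)=240
  failed: ids {4, 34} → MIN(qty * amount)=987
  open: ids {9, 22, 31, 38, 41, 43} → MIN(qty * amount)=131

active | 174 ; archived | 240 ; failed | 987 ; open | 131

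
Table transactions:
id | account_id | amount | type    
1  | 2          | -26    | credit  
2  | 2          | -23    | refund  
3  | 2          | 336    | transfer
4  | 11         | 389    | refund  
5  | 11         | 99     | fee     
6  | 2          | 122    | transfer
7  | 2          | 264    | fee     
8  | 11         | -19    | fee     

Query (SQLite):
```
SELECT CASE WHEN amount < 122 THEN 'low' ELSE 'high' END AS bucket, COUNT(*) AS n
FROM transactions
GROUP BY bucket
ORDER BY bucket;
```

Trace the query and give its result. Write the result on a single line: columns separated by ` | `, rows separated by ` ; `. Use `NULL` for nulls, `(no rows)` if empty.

Bucket rows by amount < 122 → 'low' else 'high'; count each bucket.

high | 4 ; low | 4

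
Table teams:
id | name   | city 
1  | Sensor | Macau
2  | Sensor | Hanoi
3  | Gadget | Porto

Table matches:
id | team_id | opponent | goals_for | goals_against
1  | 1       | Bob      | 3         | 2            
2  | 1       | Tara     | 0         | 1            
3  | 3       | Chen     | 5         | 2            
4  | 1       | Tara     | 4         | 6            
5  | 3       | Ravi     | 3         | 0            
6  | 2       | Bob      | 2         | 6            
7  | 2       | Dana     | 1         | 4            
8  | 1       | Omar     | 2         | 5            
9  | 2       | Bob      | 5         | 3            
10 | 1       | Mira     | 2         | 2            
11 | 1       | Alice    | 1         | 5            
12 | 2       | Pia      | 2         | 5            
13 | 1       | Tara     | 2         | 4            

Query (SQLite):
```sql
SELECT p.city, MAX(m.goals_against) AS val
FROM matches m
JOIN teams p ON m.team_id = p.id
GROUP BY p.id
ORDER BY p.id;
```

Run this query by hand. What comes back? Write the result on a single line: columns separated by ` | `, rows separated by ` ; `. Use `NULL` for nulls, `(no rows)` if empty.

Macau | 6 ; Hanoi | 6 ; Porto | 2

Join each matches row to its teams via team_id.
Group joined rows by teams.id; compute MAX(m.goals_against) per group.
  1: ids {1, 2, 4, 8, 10, 11, 13} → MAX(m.goals_against)=6
  2: ids {6, 7, 9, 12} → MAX(m.goals_against)=6
  3: ids {3, 5} → MAX(m.goals_against)=2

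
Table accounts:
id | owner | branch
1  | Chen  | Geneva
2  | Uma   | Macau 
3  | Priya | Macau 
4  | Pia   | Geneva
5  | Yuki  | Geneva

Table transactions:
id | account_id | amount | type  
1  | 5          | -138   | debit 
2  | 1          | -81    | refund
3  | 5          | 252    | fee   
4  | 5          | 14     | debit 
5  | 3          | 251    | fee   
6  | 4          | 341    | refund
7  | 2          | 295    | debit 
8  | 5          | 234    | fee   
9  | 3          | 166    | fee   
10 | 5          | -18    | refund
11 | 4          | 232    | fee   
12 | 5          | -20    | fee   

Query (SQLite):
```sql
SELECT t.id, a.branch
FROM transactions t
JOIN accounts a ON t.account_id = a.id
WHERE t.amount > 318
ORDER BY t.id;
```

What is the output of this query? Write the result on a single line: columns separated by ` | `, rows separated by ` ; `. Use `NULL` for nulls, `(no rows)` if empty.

6 | Geneva

Each transactions row matches the accounts row where account_id = accounts.id.
Then keep rows with t.amount > 318.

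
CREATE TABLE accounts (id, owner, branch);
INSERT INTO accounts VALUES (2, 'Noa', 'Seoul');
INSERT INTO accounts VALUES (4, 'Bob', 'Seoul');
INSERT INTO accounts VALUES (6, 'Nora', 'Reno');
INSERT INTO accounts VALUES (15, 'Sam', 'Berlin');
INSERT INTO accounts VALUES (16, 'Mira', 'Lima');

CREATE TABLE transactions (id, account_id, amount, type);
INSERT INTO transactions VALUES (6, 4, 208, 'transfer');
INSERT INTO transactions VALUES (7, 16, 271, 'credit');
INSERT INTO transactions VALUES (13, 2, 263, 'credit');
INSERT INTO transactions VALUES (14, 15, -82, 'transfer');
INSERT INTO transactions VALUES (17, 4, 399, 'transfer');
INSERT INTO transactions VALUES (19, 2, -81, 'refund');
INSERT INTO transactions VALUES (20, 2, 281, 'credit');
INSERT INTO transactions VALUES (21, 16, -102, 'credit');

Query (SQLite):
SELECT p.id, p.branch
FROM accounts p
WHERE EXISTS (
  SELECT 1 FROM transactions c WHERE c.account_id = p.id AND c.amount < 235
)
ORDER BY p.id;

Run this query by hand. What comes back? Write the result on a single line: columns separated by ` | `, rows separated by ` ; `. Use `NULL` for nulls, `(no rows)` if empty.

2 | Seoul ; 4 | Seoul ; 15 | Berlin ; 16 | Lima

For each accounts row, check whether any transactions with matching account_id has amount < 235.
Keep rows where that is true.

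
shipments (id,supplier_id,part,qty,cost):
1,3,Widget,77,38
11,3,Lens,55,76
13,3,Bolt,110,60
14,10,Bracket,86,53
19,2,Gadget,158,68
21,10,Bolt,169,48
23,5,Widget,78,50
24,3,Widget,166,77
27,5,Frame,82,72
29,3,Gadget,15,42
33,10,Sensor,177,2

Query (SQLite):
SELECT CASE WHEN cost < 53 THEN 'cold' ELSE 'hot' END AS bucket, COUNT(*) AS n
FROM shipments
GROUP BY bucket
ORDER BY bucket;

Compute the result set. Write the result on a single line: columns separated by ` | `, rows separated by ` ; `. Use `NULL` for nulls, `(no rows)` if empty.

cold | 5 ; hot | 6

Bucket rows by cost < 53 → 'cold' else 'hot'; count each bucket.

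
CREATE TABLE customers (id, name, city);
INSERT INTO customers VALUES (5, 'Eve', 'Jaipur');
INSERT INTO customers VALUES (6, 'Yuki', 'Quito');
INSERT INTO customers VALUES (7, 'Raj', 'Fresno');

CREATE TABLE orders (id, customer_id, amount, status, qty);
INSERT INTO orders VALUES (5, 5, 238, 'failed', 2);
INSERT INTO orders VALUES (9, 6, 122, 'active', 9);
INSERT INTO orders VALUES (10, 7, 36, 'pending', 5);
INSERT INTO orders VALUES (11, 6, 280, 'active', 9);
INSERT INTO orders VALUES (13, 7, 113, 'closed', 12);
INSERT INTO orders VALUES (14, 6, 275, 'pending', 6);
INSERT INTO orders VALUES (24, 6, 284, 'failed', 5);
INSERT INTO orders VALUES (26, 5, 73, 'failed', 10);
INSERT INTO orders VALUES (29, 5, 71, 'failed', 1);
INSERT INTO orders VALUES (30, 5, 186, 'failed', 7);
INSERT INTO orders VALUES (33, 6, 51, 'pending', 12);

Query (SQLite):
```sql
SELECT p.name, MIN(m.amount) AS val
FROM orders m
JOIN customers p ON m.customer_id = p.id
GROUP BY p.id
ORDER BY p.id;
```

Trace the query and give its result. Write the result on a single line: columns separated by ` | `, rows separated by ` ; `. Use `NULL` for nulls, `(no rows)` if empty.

Join each orders row to its customers via customer_id.
Group joined rows by customers.id; compute MIN(m.amount) per group.
  5: ids {5, 26, 29, 30} → MIN(m.amount)=71
  6: ids {9, 11, 14, 24, 33} → MIN(m.amount)=51
  7: ids {10, 13} → MIN(m.amount)=36

Eve | 71 ; Yuki | 51 ; Raj | 36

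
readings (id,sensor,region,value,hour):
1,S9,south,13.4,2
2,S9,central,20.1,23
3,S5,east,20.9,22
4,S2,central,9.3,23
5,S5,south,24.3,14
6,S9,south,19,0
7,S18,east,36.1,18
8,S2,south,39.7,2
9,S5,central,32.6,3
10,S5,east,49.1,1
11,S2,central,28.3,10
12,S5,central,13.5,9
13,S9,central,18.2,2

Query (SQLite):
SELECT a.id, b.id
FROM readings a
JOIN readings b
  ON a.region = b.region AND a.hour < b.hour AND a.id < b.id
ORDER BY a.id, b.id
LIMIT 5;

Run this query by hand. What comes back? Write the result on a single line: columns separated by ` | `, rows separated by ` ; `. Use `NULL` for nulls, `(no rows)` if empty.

1 | 5 ; 6 | 8 ; 9 | 11 ; 9 | 12

Pairs (a,b) with same region, a.hour < b.hour, a.id < b.id.
region groups: central:{2,4,9,11,12,13} east:{3,7,10} south:{1,5,6,8}
Ordered by (a.id, b.id); first 5.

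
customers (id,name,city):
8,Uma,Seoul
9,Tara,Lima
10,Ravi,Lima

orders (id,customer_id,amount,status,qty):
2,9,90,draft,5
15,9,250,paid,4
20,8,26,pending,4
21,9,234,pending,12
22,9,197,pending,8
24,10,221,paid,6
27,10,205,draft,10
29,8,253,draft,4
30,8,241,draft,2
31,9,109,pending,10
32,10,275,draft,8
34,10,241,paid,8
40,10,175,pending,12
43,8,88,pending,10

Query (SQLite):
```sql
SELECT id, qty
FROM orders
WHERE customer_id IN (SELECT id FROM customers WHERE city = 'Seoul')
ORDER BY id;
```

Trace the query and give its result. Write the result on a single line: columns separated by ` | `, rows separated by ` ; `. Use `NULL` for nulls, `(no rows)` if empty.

20 | 4 ; 29 | 4 ; 30 | 2 ; 43 | 10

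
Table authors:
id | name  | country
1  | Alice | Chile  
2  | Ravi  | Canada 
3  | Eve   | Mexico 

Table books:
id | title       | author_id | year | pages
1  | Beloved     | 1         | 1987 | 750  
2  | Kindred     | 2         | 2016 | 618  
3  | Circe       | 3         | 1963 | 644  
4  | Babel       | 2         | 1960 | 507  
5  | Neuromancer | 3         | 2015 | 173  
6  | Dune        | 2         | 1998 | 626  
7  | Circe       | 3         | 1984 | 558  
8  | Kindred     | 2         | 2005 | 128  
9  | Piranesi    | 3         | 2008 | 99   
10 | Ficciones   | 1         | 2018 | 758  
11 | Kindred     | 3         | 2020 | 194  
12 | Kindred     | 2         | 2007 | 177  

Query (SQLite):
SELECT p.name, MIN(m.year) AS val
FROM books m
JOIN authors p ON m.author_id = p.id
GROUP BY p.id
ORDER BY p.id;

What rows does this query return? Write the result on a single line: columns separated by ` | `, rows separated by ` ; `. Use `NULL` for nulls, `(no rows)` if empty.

Alice | 1987 ; Ravi | 1960 ; Eve | 1963

Join each books row to its authors via author_id.
Group joined rows by authors.id; compute MIN(m.year) per group.
  1: ids {1, 10} → MIN(m.year)=1987
  2: ids {2, 4, 6, 8, 12} → MIN(m.year)=1960
  3: ids {3, 5, 7, 9, 11} → MIN(m.year)=1963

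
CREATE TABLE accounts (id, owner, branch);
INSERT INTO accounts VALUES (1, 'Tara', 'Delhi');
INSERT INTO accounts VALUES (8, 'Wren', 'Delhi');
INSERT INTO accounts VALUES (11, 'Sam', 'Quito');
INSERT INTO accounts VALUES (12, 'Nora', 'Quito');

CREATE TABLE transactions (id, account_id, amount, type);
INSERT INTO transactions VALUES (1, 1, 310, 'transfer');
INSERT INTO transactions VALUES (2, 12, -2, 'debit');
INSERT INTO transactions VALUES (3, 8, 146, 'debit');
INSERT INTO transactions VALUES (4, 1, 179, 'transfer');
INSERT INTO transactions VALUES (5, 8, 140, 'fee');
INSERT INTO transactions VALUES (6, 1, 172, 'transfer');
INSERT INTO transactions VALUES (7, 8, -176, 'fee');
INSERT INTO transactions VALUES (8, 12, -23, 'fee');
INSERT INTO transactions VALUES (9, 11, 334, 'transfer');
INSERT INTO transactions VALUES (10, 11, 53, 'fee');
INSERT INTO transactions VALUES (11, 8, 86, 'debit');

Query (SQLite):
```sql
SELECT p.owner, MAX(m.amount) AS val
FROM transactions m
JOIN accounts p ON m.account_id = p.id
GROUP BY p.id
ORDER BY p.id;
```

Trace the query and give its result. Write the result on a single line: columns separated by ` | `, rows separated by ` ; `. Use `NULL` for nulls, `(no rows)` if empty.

Join each transactions row to its accounts via account_id.
Group joined rows by accounts.id; compute MAX(m.amount) per group.
  1: ids {1, 4, 6} → MAX(m.amount)=310
  8: ids {3, 5, 7, 11} → MAX(m.amount)=146
  11: ids {9, 10} → MAX(m.amount)=334
  12: ids {2, 8} → MAX(m.amount)=-2

Tara | 310 ; Wren | 146 ; Sam | 334 ; Nora | -2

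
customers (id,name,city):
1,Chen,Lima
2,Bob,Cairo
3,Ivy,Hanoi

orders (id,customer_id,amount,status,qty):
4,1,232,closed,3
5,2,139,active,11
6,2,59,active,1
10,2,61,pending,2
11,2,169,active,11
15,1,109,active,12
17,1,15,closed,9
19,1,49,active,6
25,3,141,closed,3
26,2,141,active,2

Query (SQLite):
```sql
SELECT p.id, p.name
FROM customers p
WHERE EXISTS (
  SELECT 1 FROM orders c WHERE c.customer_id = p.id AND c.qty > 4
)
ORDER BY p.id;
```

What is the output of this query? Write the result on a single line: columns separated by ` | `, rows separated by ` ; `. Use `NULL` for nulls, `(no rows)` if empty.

For each customers row, check whether any orders with matching customer_id has qty > 4.
Keep rows where that is true.

1 | Chen ; 2 | Bob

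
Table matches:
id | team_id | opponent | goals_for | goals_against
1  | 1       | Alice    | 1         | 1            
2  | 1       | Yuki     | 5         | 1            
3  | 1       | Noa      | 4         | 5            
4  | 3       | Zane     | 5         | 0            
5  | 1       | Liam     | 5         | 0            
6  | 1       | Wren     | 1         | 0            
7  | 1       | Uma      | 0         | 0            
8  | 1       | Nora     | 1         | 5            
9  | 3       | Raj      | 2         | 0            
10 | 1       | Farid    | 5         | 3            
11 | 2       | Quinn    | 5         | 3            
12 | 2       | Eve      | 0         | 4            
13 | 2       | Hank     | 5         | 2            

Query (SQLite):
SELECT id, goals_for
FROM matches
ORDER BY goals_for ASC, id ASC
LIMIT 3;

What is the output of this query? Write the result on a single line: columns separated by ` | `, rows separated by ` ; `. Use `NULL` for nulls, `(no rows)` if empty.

7 | 0 ; 12 | 0 ; 1 | 1

Sort by goals_for asc, tiebreak id asc: (0, id=7), (0, id=12), (1, id=1), (1, id=6), (1, id=8), (2, id=9) …. Take first 3.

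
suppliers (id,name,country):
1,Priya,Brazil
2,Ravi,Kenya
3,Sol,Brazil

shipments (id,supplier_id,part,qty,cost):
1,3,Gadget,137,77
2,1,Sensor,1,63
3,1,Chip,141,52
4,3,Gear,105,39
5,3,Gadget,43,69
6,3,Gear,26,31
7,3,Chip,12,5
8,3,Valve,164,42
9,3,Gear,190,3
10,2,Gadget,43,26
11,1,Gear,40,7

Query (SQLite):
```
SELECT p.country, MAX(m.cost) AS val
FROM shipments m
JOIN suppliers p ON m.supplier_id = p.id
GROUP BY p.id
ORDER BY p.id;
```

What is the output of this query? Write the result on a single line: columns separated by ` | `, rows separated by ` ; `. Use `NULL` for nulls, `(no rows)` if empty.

Brazil | 63 ; Kenya | 26 ; Brazil | 77

Join each shipments row to its suppliers via supplier_id.
Group joined rows by suppliers.id; compute MAX(m.cost) per group.
  1: ids {2, 3, 11} → MAX(m.cost)=63
  2: ids {10} → MAX(m.cost)=26
  3: ids {1, 4, 5, 6, 7, 8, 9} → MAX(m.cost)=77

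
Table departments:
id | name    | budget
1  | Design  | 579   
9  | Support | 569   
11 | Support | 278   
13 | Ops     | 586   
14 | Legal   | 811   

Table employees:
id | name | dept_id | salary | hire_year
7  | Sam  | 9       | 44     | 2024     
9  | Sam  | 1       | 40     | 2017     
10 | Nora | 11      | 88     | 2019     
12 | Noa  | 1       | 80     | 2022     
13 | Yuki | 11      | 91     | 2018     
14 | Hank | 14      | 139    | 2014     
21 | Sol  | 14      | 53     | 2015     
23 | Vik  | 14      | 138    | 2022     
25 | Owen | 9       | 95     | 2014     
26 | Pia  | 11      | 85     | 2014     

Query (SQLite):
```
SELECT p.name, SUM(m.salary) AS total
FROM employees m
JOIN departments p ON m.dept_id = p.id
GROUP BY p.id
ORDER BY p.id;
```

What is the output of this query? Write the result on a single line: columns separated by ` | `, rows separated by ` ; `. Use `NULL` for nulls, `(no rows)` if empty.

Design | 120 ; Support | 139 ; Support | 264 ; Legal | 330

Join each employees row to its departments via dept_id.
Group joined rows by departments.id; compute SUM(m.salary) per group.
  1: ids {9, 12} → SUM(m.salary)=120
  9: ids {7, 25} → SUM(m.salary)=139
  11: ids {10, 13, 26} → SUM(m.salary)=264
  14: ids {14, 21, 23} → SUM(m.salary)=330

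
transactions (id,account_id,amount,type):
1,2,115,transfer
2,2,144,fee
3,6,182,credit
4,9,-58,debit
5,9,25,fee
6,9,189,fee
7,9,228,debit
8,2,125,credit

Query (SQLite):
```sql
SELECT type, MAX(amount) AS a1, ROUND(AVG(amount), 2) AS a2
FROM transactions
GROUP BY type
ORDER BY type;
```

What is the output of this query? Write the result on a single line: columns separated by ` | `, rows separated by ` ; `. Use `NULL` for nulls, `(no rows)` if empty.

Group transactions by type.
Per group compute: MAX(amount), ROUND(AVG(amount), 2).
  credit: ids {3, 8} → MAX(amount)=182, ROUND(AVG(amount), 2)=153.5
  debit: ids {4, 7} → MAX(amount)=228, ROUND(AVG(amount), 2)=85
  fee: ids {2, 5, 6} → MAX(amount)=189, ROUND(AVG(amount), 2)=119.33
  transfer: ids {1} → MAX(amount)=115, ROUND(AVG(amount), 2)=115

credit | 182 | 153.5 ; debit | 228 | 85 ; fee | 189 | 119.33 ; transfer | 115 | 115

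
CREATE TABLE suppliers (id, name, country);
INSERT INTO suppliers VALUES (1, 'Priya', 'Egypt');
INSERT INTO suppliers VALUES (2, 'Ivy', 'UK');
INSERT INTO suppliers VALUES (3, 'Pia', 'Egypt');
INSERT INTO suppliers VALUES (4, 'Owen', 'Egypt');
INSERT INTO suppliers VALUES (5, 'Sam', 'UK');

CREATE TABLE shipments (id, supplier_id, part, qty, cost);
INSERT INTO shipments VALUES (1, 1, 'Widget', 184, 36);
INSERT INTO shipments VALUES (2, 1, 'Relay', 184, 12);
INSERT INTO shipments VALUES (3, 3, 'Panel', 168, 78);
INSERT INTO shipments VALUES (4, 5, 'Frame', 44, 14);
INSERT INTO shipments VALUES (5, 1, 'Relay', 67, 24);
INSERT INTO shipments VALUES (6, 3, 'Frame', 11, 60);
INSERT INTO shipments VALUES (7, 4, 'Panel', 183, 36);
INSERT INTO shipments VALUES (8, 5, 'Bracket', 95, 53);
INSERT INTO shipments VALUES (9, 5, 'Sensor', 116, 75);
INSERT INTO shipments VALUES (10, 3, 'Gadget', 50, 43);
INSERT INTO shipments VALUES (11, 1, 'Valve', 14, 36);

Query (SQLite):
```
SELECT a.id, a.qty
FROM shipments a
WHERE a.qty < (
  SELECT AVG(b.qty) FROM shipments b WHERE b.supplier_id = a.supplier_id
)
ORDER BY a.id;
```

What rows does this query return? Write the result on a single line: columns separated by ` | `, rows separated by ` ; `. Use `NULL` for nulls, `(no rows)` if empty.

4 | 44 ; 5 | 67 ; 6 | 11 ; 10 | 50 ; 11 | 14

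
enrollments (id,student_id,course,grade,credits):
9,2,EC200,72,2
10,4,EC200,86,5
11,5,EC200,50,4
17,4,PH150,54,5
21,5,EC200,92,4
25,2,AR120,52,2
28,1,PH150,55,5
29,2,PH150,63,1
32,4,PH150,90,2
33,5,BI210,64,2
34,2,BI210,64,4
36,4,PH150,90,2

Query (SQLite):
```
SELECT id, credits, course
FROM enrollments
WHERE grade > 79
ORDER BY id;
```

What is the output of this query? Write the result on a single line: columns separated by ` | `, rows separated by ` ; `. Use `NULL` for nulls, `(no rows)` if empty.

grade > 79: ids {10, 21, 32, 36}

10 | 5 | EC200 ; 21 | 4 | EC200 ; 32 | 2 | PH150 ; 36 | 2 | PH150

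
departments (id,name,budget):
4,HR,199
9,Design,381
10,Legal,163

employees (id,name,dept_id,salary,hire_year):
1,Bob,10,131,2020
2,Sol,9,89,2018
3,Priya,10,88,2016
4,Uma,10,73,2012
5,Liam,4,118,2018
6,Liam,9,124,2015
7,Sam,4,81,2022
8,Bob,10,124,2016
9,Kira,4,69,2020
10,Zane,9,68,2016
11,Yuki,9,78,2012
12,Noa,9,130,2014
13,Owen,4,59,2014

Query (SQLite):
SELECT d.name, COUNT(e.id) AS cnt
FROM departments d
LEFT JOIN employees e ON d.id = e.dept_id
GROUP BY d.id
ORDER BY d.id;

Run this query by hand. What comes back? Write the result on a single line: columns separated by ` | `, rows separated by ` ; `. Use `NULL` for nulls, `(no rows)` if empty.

HR | 4 ; Design | 5 ; Legal | 4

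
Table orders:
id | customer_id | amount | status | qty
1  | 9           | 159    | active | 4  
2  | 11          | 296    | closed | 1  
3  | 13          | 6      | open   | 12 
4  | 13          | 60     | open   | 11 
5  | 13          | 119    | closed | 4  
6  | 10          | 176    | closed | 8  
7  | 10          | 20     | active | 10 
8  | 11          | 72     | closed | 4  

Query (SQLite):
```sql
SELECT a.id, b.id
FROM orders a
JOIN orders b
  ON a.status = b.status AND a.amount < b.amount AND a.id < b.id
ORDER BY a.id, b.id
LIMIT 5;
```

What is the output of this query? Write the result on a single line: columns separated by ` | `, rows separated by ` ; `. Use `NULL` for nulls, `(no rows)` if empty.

3 | 4 ; 5 | 6

Pairs (a,b) with same status, a.amount < b.amount, a.id < b.id.
status groups: active:{1,7} closed:{2,5,6,8} open:{3,4}
Ordered by (a.id, b.id); first 5.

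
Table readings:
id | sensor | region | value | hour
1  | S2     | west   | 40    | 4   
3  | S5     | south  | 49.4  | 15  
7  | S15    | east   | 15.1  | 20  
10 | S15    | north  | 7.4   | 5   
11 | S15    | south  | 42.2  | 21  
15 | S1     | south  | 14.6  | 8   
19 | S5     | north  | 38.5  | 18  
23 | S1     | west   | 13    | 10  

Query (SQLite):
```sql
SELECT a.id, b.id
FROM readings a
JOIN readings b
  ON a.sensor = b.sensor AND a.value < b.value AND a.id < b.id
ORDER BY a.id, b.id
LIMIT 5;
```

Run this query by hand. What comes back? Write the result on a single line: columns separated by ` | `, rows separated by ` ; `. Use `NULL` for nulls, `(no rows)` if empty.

Pairs (a,b) with same sensor, a.value < b.value, a.id < b.id.
sensor groups: S1:{15,23} S15:{7,10,11} S2:{1} S5:{3,19}
Ordered by (a.id, b.id); first 5.

7 | 11 ; 10 | 11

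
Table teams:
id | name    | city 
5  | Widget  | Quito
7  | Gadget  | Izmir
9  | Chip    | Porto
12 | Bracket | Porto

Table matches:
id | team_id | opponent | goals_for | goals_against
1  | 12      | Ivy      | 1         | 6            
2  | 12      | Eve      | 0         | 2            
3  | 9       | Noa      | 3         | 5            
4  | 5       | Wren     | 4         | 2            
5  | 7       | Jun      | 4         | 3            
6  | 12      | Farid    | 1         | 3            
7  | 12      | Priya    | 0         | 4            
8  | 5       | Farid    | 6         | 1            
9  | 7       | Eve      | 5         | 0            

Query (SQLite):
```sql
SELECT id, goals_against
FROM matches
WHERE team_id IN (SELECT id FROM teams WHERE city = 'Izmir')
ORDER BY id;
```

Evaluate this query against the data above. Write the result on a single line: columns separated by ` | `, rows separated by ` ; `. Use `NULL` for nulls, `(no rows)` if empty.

5 | 3 ; 9 | 0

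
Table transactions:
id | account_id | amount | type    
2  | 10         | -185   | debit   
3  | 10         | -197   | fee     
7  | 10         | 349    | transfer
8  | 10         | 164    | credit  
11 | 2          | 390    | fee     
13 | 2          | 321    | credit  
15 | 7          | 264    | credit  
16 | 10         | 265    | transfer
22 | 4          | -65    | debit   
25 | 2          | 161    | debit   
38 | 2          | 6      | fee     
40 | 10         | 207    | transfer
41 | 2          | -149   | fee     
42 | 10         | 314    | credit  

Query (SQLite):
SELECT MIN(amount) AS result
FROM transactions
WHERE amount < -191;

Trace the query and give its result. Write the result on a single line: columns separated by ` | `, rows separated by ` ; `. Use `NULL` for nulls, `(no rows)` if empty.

-197

Rows where amount < -191 → amount values: [-197].
MIN of non-NULL values = -197.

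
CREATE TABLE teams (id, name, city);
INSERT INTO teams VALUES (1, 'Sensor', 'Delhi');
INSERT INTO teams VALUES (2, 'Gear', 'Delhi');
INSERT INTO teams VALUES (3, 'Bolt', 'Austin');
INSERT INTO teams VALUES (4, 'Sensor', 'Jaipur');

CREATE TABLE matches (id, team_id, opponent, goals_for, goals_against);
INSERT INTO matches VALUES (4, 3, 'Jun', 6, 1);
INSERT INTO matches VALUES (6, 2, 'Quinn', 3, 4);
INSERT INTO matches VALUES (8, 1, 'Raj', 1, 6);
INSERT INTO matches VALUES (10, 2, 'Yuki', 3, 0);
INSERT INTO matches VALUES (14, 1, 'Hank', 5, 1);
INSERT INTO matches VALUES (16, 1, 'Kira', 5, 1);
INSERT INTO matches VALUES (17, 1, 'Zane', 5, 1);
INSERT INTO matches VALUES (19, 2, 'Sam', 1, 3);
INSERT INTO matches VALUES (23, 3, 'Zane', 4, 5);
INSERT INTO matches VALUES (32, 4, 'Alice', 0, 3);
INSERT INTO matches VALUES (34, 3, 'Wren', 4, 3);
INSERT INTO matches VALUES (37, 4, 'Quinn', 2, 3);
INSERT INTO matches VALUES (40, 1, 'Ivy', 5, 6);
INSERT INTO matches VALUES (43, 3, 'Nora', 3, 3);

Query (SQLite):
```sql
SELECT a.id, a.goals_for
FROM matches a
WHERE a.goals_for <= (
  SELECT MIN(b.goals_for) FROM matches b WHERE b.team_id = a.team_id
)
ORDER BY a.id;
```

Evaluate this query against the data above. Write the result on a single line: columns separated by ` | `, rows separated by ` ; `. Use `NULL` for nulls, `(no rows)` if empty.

For each matches row a, compute MIN(goals_for) over rows sharing a.team_id.
Keep row a if a.goals_for <= that per-group MIN.
  team_id=1: MIN(goals_for) = 1
  team_id=2: MIN(goals_for) = 1
  team_id=3: MIN(goals_for) = 3
  team_id=4: MIN(goals_for) = 0

8 | 1 ; 19 | 1 ; 32 | 0 ; 43 | 3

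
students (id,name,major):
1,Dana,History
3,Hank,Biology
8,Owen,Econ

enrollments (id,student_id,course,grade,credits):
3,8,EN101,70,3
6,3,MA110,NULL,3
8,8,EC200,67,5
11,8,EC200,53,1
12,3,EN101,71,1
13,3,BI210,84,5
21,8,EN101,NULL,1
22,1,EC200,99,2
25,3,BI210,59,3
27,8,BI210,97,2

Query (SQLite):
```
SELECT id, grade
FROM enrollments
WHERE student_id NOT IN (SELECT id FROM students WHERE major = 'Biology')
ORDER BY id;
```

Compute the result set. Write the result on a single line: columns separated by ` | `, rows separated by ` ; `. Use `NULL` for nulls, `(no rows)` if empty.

3 | 70 ; 8 | 67 ; 11 | 53 ; 21 | NULL ; 22 | 99 ; 27 | 97

Inner query: students.id where major = 'Biology'.
Outer: keep enrollments rows whose student_id is not in that set.
Inner query → {3}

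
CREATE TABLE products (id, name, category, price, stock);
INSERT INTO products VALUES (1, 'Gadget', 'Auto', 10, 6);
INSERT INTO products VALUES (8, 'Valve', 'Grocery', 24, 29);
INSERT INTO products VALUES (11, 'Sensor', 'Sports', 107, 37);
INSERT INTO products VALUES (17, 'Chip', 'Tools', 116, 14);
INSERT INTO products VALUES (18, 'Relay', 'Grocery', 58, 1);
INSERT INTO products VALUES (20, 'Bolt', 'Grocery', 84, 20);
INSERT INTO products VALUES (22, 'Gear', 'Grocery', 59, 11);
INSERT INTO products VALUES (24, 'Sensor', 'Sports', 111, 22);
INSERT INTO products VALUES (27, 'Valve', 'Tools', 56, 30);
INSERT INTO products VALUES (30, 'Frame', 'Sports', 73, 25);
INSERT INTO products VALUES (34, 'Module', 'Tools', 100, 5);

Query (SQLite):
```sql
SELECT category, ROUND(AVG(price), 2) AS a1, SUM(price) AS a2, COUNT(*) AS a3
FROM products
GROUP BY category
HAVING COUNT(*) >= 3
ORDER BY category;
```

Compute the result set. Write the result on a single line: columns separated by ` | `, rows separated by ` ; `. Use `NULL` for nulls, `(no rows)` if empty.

Group products by category.
Per group compute: ROUND(AVG(price), 2), SUM(price), COUNT(*).
HAVING: drop groups with fewer than 3 rows.
  Auto: ids {1} → ROUND(AVG(price), 2)=10, SUM(price)=10, COUNT(*)=1
  Grocery: ids {8, 18, 20, 22} → ROUND(AVG(price), 2)=56.25, SUM(price)=225, COUNT(*)=4
  Sports: ids {11, 24, 30} → ROUND(AVG(price), 2)=97, SUM(price)=291, COUNT(*)=3
  Tools: ids {17, 27, 34} → ROUND(AVG(price), 2)=90.67, SUM(price)=272, COUNT(*)=3

Grocery | 56.25 | 225 | 4 ; Sports | 97 | 291 | 3 ; Tools | 90.67 | 272 | 3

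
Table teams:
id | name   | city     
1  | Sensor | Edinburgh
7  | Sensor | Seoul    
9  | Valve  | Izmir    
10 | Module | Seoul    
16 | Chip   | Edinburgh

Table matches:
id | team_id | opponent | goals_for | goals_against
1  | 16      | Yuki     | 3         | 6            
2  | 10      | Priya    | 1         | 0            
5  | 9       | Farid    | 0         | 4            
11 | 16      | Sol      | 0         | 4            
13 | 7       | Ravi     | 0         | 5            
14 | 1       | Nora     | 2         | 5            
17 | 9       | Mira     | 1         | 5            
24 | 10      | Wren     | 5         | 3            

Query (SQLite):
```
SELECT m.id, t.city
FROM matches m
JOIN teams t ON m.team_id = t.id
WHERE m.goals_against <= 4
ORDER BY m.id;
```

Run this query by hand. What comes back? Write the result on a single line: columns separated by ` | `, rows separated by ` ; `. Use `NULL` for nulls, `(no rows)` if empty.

2 | Seoul ; 5 | Izmir ; 11 | Edinburgh ; 24 | Seoul

Each matches row matches the teams row where team_id = teams.id.
Then keep rows with m.goals_against <= 4.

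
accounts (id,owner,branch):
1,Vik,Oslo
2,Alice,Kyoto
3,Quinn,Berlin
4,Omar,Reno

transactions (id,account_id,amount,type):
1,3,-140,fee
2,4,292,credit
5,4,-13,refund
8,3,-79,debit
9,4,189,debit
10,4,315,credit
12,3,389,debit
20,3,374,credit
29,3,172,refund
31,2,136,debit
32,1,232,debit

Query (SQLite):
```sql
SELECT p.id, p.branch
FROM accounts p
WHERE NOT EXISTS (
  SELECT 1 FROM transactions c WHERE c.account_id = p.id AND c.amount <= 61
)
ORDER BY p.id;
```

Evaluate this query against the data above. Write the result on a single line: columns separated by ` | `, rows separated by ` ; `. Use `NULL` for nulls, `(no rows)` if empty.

1 | Oslo ; 2 | Kyoto

For each accounts row, check whether any transactions with matching account_id has amount <= 61.
Keep rows where that is false.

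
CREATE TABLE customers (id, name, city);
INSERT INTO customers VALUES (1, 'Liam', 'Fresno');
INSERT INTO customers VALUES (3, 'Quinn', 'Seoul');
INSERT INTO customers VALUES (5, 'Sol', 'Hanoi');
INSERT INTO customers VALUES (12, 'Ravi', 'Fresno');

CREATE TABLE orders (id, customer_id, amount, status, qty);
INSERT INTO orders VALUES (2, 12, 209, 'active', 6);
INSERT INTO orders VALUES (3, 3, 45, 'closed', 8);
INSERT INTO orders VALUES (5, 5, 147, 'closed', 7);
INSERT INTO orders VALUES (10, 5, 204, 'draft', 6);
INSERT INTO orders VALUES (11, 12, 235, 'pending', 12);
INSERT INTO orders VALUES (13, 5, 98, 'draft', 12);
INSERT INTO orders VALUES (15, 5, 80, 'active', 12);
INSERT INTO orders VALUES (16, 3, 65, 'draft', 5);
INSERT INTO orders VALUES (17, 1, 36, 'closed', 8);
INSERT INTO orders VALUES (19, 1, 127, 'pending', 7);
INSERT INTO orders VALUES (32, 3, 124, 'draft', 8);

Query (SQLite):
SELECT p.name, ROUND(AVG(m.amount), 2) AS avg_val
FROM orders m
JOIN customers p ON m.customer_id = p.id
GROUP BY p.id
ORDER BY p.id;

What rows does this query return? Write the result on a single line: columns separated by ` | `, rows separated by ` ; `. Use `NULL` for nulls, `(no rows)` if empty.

Join each orders row to its customers via customer_id.
Group joined rows by customers.id; compute ROUND(AVG(m.amount), 2) per group.
  1: ids {17, 19} → ROUND(AVG(m.amount), 2)=81.5
  3: ids {3, 16, 32} → ROUND(AVG(m.amount), 2)=78
  5: ids {5, 10, 13, 15} → ROUND(AVG(m.amount), 2)=132.25
  12: ids {2, 11} → ROUND(AVG(m.amount), 2)=222

Liam | 81.5 ; Quinn | 78 ; Sol | 132.25 ; Ravi | 222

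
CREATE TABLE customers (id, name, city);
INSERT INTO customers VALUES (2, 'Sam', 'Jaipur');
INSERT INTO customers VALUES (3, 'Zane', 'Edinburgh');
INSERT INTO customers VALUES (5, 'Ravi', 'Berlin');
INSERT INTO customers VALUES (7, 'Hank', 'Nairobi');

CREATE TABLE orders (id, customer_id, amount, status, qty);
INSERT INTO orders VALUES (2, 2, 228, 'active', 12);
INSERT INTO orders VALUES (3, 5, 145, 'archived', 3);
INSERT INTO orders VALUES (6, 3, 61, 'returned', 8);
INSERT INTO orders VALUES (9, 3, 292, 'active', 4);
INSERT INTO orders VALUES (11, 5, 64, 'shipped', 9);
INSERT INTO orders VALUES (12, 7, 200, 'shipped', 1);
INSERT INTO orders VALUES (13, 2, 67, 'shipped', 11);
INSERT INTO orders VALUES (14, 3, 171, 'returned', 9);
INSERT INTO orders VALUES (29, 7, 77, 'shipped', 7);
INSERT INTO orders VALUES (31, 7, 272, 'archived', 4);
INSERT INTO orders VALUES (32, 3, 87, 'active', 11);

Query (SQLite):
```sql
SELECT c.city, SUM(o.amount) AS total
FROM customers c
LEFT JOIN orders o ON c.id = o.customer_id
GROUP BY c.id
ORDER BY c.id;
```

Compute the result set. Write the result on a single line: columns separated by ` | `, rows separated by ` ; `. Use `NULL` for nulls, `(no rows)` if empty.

LEFT JOIN keeps every customers row; unmatched ones get NULL for orders columns.
Group by customers.id and compute SUM(o.amount). SUM over an all-NULL group is NULL.
  2: ids {2, 13} → SUM(o.amount)=295
  3: ids {6, 9, 14, 32} → SUM(o.amount)=611
  5: ids {3, 11} → SUM(o.amount)=209
  7: ids {12, 29, 31} → SUM(o.amount)=549

Jaipur | 295 ; Edinburgh | 611 ; Berlin | 209 ; Nairobi | 549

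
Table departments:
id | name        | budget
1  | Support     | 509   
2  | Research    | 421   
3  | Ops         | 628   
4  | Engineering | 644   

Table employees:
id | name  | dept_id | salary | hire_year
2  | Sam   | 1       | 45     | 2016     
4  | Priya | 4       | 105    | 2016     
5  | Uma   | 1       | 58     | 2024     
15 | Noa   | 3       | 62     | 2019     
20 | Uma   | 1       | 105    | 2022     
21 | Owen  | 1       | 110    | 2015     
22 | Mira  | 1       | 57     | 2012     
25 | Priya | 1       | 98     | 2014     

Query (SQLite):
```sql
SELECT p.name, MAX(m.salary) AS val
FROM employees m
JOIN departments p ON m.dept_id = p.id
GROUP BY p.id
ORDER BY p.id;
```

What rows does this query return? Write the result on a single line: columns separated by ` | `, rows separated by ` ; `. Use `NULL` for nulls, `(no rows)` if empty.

Support | 110 ; Ops | 62 ; Engineering | 105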